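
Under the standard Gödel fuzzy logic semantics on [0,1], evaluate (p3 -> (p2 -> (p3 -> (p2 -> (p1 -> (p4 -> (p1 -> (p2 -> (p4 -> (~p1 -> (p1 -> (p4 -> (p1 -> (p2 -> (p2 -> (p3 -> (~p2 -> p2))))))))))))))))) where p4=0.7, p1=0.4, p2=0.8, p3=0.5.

1.00

~p1: Gödel ¬ of 0.4 = 0 (operand ≠ 0)
~p2: Gödel ¬ of 0.8 = 0 (operand ≠ 0)
(~p2 -> p2): 0 ≤ 0.8, so result = 1
(p3 -> (~p2 -> p2)): 0.5 ≤ 1, so result = 1
(p2 -> (p3 -> (~p2 -> p2))): 0.8 ≤ 1, so result = 1
(p2 -> (p2 -> (p3 -> (~p2 -> p2)))): 0.8 ≤ 1, so result = 1
(p1 -> (p2 -> (p2 -> (p3 -> (~p2 -> p2))))): 0.4 ≤ 1, so result = 1
(p4 -> (p1 -> (p2 -> (p2 -> (p3 -> (~p2 -> p2)))))): 0.7 ≤ 1, so result = 1
(p1 -> (p4 -> (p1 -> (p2 -> (p2 -> (p3 -> (~p2 -> p2))))))): 0.4 ≤ 1, so result = 1
(~p1 -> (p1 -> (p4 -> (p1 -> (p2 -> (p2 -> (p3 -> (~p2 -> p2)))))))): 0 ≤ 1, so result = 1
(p4 -> (~p1 -> (p1 -> (p4 -> (p1 -> (p2 -> (p2 -> (p3 -> (~p2 -> p2))))))))): 0.7 ≤ 1, so result = 1
(p2 -> (p4 -> (~p1 -> (p1 -> (p4 -> (p1 -> (p2 -> (p2 -> (p3 -> (~p2 -> p2)))))))))): 0.8 ≤ 1, so result = 1
(p1 -> (p2 -> (p4 -> (~p1 -> (p1 -> (p4 -> (p1 -> (p2 -> (p2 -> (p3 -> (~p2 -> p2))))))))))): 0.4 ≤ 1, so result = 1
(p4 -> (p1 -> (p2 -> (p4 -> (~p1 -> (p1 -> (p4 -> (p1 -> (p2 -> (p2 -> (p3 -> (~p2 -> p2)))))))))))): 0.7 ≤ 1, so result = 1
(p1 -> (p4 -> (p1 -> (p2 -> (p4 -> (~p1 -> (p1 -> (p4 -> (p1 -> (p2 -> (p2 -> (p3 -> (~p2 -> p2))))))))))))): 0.4 ≤ 1, so result = 1
(p2 -> (p1 -> (p4 -> (p1 -> (p2 -> (p4 -> (~p1 -> (p1 -> (p4 -> (p1 -> (p2 -> (p2 -> (p3 -> (~p2 -> p2)))))))))))))): 0.8 ≤ 1, so result = 1
(p3 -> (p2 -> (p1 -> (p4 -> (p1 -> (p2 -> (p4 -> (~p1 -> (p1 -> (p4 -> (p1 -> (p2 -> (p2 -> (p3 -> (~p2 -> p2))))))))))))))): 0.5 ≤ 1, so result = 1
(p2 -> (p3 -> (p2 -> (p1 -> (p4 -> (p1 -> (p2 -> (p4 -> (~p1 -> (p1 -> (p4 -> (p1 -> (p2 -> (p2 -> (p3 -> (~p2 -> p2)))))))))))))))): 0.8 ≤ 1, so result = 1
(p3 -> (p2 -> (p3 -> (p2 -> (p1 -> (p4 -> (p1 -> (p2 -> (p4 -> (~p1 -> (p1 -> (p4 -> (p1 -> (p2 -> (p2 -> (p3 -> (~p2 -> p2))))))))))))))))): 0.5 ≤ 1, so result = 1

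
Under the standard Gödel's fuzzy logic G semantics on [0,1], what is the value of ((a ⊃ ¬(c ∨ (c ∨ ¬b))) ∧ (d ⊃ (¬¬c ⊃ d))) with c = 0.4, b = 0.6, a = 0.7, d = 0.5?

0.00

¬b: Gödel ¬ of 0.6 = 0 (operand ≠ 0)
(c ∨ ¬b) = max(0.4, 0) = 0.4
(c ∨ (c ∨ ¬b)) = max(0.4, 0.4) = 0.4
¬(c ∨ (c ∨ ¬b)): Gödel ¬ of 0.4 = 0 (operand ≠ 0)
(a ⊃ ¬(c ∨ (c ∨ ¬b))): 0.7 > 0, so result = 0
¬c: Gödel ¬ of 0.4 = 0 (operand ≠ 0)
¬¬c: Gödel ¬ of 0 = 1 (operand is 0)
(¬¬c ⊃ d): 1 > 0.5, so result = 0.5
(d ⊃ (¬¬c ⊃ d)): 0.5 ≤ 0.5, so result = 1
((a ⊃ ¬(c ∨ (c ∨ ¬b))) ∧ (d ⊃ (¬¬c ⊃ d))) = min(0, 1) = 0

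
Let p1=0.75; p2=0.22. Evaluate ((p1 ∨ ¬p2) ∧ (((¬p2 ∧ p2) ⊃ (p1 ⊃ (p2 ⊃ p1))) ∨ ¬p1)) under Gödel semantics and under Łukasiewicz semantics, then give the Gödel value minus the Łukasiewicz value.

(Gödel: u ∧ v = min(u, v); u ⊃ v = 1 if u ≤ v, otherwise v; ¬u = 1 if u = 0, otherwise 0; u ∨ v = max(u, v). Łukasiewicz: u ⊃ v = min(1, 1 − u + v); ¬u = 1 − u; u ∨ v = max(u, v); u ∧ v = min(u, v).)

Gödel evaluation:
  ¬p2: Gödel ¬ of 0.22 = 0 (operand ≠ 0)
  (p1 ∨ ¬p2) = max(0.75, 0) = 0.75
  ¬p2: Gödel ¬ of 0.22 = 0 (operand ≠ 0)
  (¬p2 ∧ p2) = min(0, 0.22) = 0
  (p2 ⊃ p1): 0.22 ≤ 0.75, so result = 1
  (p1 ⊃ (p2 ⊃ p1)): 0.75 ≤ 1, so result = 1
  ((¬p2 ∧ p2) ⊃ (p1 ⊃ (p2 ⊃ p1))): 0 ≤ 1, so result = 1
  ¬p1: Gödel ¬ of 0.75 = 0 (operand ≠ 0)
  (((¬p2 ∧ p2) ⊃ (p1 ⊃ (p2 ⊃ p1))) ∨ ¬p1) = max(1, 0) = 1
  ((p1 ∨ ¬p2) ∧ (((¬p2 ∧ p2) ⊃ (p1 ⊃ (p2 ⊃ p1))) ∨ ¬p1)) = min(0.75, 1) = 0.75
  Gödel value = 0.75
Łukasiewicz evaluation:
  ¬p2: Łukasiewicz ¬ gives 1 − 0.22 = 0.78
  (p1 ∨ ¬p2) = max(0.75, 0.78) = 0.78
  ¬p2: Łukasiewicz ¬ gives 1 − 0.22 = 0.78
  (¬p2 ∧ p2) = min(0.78, 0.22) = 0.22
  (p2 ⊃ p1): min(1, 1 − 0.22 + 0.75) = 1
  (p1 ⊃ (p2 ⊃ p1)): min(1, 1 − 0.75 + 1) = 1
  ((¬p2 ∧ p2) ⊃ (p1 ⊃ (p2 ⊃ p1))): min(1, 1 − 0.22 + 1) = 1
  ¬p1: Łukasiewicz ¬ gives 1 − 0.75 = 0.25
  (((¬p2 ∧ p2) ⊃ (p1 ⊃ (p2 ⊃ p1))) ∨ ¬p1) = max(1, 0.25) = 1
  ((p1 ∨ ¬p2) ∧ (((¬p2 ∧ p2) ⊃ (p1 ⊃ (p2 ⊃ p1))) ∨ ¬p1)) = min(0.78, 1) = 0.78
  Łukasiewicz value = 0.78
Difference: 0.75 − 0.78 = -0.03

-0.03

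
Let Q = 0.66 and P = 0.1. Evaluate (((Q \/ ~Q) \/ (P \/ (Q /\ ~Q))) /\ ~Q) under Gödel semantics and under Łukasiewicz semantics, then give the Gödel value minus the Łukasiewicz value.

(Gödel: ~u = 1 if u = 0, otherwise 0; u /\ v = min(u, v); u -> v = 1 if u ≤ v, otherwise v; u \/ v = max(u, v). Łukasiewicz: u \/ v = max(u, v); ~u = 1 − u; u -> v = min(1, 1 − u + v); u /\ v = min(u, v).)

Gödel evaluation:
  ~Q: Gödel ¬ of 0.66 = 0 (operand ≠ 0)
  (Q \/ ~Q) = max(0.66, 0) = 0.66
  ~Q: Gödel ¬ of 0.66 = 0 (operand ≠ 0)
  (Q /\ ~Q) = min(0.66, 0) = 0
  (P \/ (Q /\ ~Q)) = max(0.1, 0) = 0.1
  ((Q \/ ~Q) \/ (P \/ (Q /\ ~Q))) = max(0.66, 0.1) = 0.66
  ~Q: Gödel ¬ of 0.66 = 0 (operand ≠ 0)
  (((Q \/ ~Q) \/ (P \/ (Q /\ ~Q))) /\ ~Q) = min(0.66, 0) = 0
  Gödel value = 0
Łukasiewicz evaluation:
  ~Q: Łukasiewicz ¬ gives 1 − 0.66 = 0.34
  (Q \/ ~Q) = max(0.66, 0.34) = 0.66
  ~Q: Łukasiewicz ¬ gives 1 − 0.66 = 0.34
  (Q /\ ~Q) = min(0.66, 0.34) = 0.34
  (P \/ (Q /\ ~Q)) = max(0.1, 0.34) = 0.34
  ((Q \/ ~Q) \/ (P \/ (Q /\ ~Q))) = max(0.66, 0.34) = 0.66
  ~Q: Łukasiewicz ¬ gives 1 − 0.66 = 0.34
  (((Q \/ ~Q) \/ (P \/ (Q /\ ~Q))) /\ ~Q) = min(0.66, 0.34) = 0.34
  Łukasiewicz value = 0.34
Difference: 0 − 0.34 = -0.34

-0.34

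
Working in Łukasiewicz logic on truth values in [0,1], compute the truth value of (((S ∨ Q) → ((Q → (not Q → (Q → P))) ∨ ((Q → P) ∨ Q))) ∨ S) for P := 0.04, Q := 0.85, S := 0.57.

1.00

(S ∨ Q) = max(0.57, 0.85) = 0.85
not Q: Łukasiewicz ¬ gives 1 − 0.85 = 0.15
(Q → P): min(1, 1 − 0.85 + 0.04) = 0.19
(not Q → (Q → P)): min(1, 1 − 0.15 + 0.19) = 1
(Q → (not Q → (Q → P))): min(1, 1 − 0.85 + 1) = 1
(Q → P): min(1, 1 − 0.85 + 0.04) = 0.19
((Q → P) ∨ Q) = max(0.19, 0.85) = 0.85
((Q → (not Q → (Q → P))) ∨ ((Q → P) ∨ Q)) = max(1, 0.85) = 1
((S ∨ Q) → ((Q → (not Q → (Q → P))) ∨ ((Q → P) ∨ Q))): min(1, 1 − 0.85 + 1) = 1
(((S ∨ Q) → ((Q → (not Q → (Q → P))) ∨ ((Q → P) ∨ Q))) ∨ S) = max(1, 0.57) = 1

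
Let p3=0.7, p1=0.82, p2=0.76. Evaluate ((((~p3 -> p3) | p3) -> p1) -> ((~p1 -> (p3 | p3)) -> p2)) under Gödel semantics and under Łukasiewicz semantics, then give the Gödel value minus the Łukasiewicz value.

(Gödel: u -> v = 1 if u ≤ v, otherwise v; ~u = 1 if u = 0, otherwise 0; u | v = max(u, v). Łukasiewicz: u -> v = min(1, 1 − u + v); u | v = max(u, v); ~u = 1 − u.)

-0.18

Gödel evaluation:
  ~p3: Gödel ¬ of 0.7 = 0 (operand ≠ 0)
  (~p3 -> p3): 0 ≤ 0.7, so result = 1
  ((~p3 -> p3) | p3) = max(1, 0.7) = 1
  (((~p3 -> p3) | p3) -> p1): 1 > 0.82, so result = 0.82
  ~p1: Gödel ¬ of 0.82 = 0 (operand ≠ 0)
  (p3 | p3) = max(0.7, 0.7) = 0.7
  (~p1 -> (p3 | p3)): 0 ≤ 0.7, so result = 1
  ((~p1 -> (p3 | p3)) -> p2): 1 > 0.76, so result = 0.76
  ((((~p3 -> p3) | p3) -> p1) -> ((~p1 -> (p3 | p3)) -> p2)): 0.82 > 0.76, so result = 0.76
  Gödel value = 0.76
Łukasiewicz evaluation:
  ~p3: Łukasiewicz ¬ gives 1 − 0.7 = 0.3
  (~p3 -> p3): min(1, 1 − 0.3 + 0.7) = 1
  ((~p3 -> p3) | p3) = max(1, 0.7) = 1
  (((~p3 -> p3) | p3) -> p1): min(1, 1 − 1 + 0.82) = 0.82
  ~p1: Łukasiewicz ¬ gives 1 − 0.82 = 0.18
  (p3 | p3) = max(0.7, 0.7) = 0.7
  (~p1 -> (p3 | p3)): min(1, 1 − 0.18 + 0.7) = 1
  ((~p1 -> (p3 | p3)) -> p2): min(1, 1 − 1 + 0.76) = 0.76
  ((((~p3 -> p3) | p3) -> p1) -> ((~p1 -> (p3 | p3)) -> p2)): min(1, 1 − 0.82 + 0.76) = 0.94
  Łukasiewicz value = 0.94
Difference: 0.76 − 0.94 = -0.18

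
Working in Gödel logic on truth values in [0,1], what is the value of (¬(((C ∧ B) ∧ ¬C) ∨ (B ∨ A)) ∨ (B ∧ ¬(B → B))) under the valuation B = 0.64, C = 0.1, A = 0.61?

0.00

(C ∧ B) = min(0.1, 0.64) = 0.1
¬C: Gödel ¬ of 0.1 = 0 (operand ≠ 0)
((C ∧ B) ∧ ¬C) = min(0.1, 0) = 0
(B ∨ A) = max(0.64, 0.61) = 0.64
(((C ∧ B) ∧ ¬C) ∨ (B ∨ A)) = max(0, 0.64) = 0.64
¬(((C ∧ B) ∧ ¬C) ∨ (B ∨ A)): Gödel ¬ of 0.64 = 0 (operand ≠ 0)
(B → B): 0.64 ≤ 0.64, so result = 1
¬(B → B): Gödel ¬ of 1 = 0 (operand ≠ 0)
(B ∧ ¬(B → B)) = min(0.64, 0) = 0
(¬(((C ∧ B) ∧ ¬C) ∨ (B ∨ A)) ∨ (B ∧ ¬(B → B))) = max(0, 0) = 0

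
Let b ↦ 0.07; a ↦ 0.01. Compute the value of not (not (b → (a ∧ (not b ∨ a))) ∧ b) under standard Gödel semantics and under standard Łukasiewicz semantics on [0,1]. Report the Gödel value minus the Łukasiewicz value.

Gödel evaluation:
  not b: Gödel ¬ of 0.07 = 0 (operand ≠ 0)
  (not b ∨ a) = max(0, 0.01) = 0.01
  (a ∧ (not b ∨ a)) = min(0.01, 0.01) = 0.01
  (b → (a ∧ (not b ∨ a))): 0.07 > 0.01, so result = 0.01
  not (b → (a ∧ (not b ∨ a))): Gödel ¬ of 0.01 = 0 (operand ≠ 0)
  (not (b → (a ∧ (not b ∨ a))) ∧ b) = min(0, 0.07) = 0
  not (not (b → (a ∧ (not b ∨ a))) ∧ b): Gödel ¬ of 0 = 1 (operand is 0)
  Gödel value = 1
Łukasiewicz evaluation:
  not b: Łukasiewicz ¬ gives 1 − 0.07 = 0.93
  (not b ∨ a) = max(0.93, 0.01) = 0.93
  (a ∧ (not b ∨ a)) = min(0.01, 0.93) = 0.01
  (b → (a ∧ (not b ∨ a))): min(1, 1 − 0.07 + 0.01) = 0.94
  not (b → (a ∧ (not b ∨ a))): Łukasiewicz ¬ gives 1 − 0.94 = 0.06
  (not (b → (a ∧ (not b ∨ a))) ∧ b) = min(0.06, 0.07) = 0.06
  not (not (b → (a ∧ (not b ∨ a))) ∧ b): Łukasiewicz ¬ gives 1 − 0.06 = 0.94
  Łukasiewicz value = 0.94
Difference: 1 − 0.94 = 0.06

0.06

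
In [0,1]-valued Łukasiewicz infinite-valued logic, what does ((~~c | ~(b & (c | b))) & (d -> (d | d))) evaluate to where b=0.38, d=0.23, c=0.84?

~c: Łukasiewicz ¬ gives 1 − 0.84 = 0.16
~~c: Łukasiewicz ¬ gives 1 − 0.16 = 0.84
(c | b) = max(0.84, 0.38) = 0.84
(b & (c | b)) = min(0.38, 0.84) = 0.38
~(b & (c | b)): Łukasiewicz ¬ gives 1 − 0.38 = 0.62
(~~c | ~(b & (c | b))) = max(0.84, 0.62) = 0.84
(d | d) = max(0.23, 0.23) = 0.23
(d -> (d | d)): min(1, 1 − 0.23 + 0.23) = 1
((~~c | ~(b & (c | b))) & (d -> (d | d))) = min(0.84, 1) = 0.84

0.84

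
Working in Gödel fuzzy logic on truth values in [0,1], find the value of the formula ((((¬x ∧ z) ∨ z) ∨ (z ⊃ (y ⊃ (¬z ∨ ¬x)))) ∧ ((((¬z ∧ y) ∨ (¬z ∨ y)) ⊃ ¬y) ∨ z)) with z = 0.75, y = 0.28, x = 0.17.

¬x: Gödel ¬ of 0.17 = 0 (operand ≠ 0)
(¬x ∧ z) = min(0, 0.75) = 0
((¬x ∧ z) ∨ z) = max(0, 0.75) = 0.75
¬z: Gödel ¬ of 0.75 = 0 (operand ≠ 0)
¬x: Gödel ¬ of 0.17 = 0 (operand ≠ 0)
(¬z ∨ ¬x) = max(0, 0) = 0
(y ⊃ (¬z ∨ ¬x)): 0.28 > 0, so result = 0
(z ⊃ (y ⊃ (¬z ∨ ¬x))): 0.75 > 0, so result = 0
(((¬x ∧ z) ∨ z) ∨ (z ⊃ (y ⊃ (¬z ∨ ¬x)))) = max(0.75, 0) = 0.75
¬z: Gödel ¬ of 0.75 = 0 (operand ≠ 0)
(¬z ∧ y) = min(0, 0.28) = 0
¬z: Gödel ¬ of 0.75 = 0 (operand ≠ 0)
(¬z ∨ y) = max(0, 0.28) = 0.28
((¬z ∧ y) ∨ (¬z ∨ y)) = max(0, 0.28) = 0.28
¬y: Gödel ¬ of 0.28 = 0 (operand ≠ 0)
(((¬z ∧ y) ∨ (¬z ∨ y)) ⊃ ¬y): 0.28 > 0, so result = 0
((((¬z ∧ y) ∨ (¬z ∨ y)) ⊃ ¬y) ∨ z) = max(0, 0.75) = 0.75
((((¬x ∧ z) ∨ z) ∨ (z ⊃ (y ⊃ (¬z ∨ ¬x)))) ∧ ((((¬z ∧ y) ∨ (¬z ∨ y)) ⊃ ¬y) ∨ z)) = min(0.75, 0.75) = 0.75

0.75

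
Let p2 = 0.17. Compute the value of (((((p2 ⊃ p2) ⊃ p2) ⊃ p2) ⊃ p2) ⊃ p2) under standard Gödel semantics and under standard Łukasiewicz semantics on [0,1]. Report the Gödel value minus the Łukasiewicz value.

Gödel evaluation:
  (p2 ⊃ p2): 0.17 ≤ 0.17, so result = 1
  ((p2 ⊃ p2) ⊃ p2): 1 > 0.17, so result = 0.17
  (((p2 ⊃ p2) ⊃ p2) ⊃ p2): 0.17 ≤ 0.17, so result = 1
  ((((p2 ⊃ p2) ⊃ p2) ⊃ p2) ⊃ p2): 1 > 0.17, so result = 0.17
  (((((p2 ⊃ p2) ⊃ p2) ⊃ p2) ⊃ p2) ⊃ p2): 0.17 ≤ 0.17, so result = 1
  Gödel value = 1
Łukasiewicz evaluation:
  (p2 ⊃ p2): min(1, 1 − 0.17 + 0.17) = 1
  ((p2 ⊃ p2) ⊃ p2): min(1, 1 − 1 + 0.17) = 0.17
  (((p2 ⊃ p2) ⊃ p2) ⊃ p2): min(1, 1 − 0.17 + 0.17) = 1
  ((((p2 ⊃ p2) ⊃ p2) ⊃ p2) ⊃ p2): min(1, 1 − 1 + 0.17) = 0.17
  (((((p2 ⊃ p2) ⊃ p2) ⊃ p2) ⊃ p2) ⊃ p2): min(1, 1 − 0.17 + 0.17) = 1
  Łukasiewicz value = 1
Difference: 1 − 1 = 0.00

0.00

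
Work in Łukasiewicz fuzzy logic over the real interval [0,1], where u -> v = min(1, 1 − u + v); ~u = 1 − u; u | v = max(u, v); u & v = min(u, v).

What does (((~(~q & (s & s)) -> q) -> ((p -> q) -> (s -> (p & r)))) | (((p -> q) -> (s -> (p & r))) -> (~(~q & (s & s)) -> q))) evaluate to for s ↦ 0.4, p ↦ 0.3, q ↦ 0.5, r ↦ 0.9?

~q: Łukasiewicz ¬ gives 1 − 0.5 = 0.5
(s & s) = min(0.4, 0.4) = 0.4
(~q & (s & s)) = min(0.5, 0.4) = 0.4
~(~q & (s & s)): Łukasiewicz ¬ gives 1 − 0.4 = 0.6
(~(~q & (s & s)) -> q): min(1, 1 − 0.6 + 0.5) = 0.9
(p -> q): min(1, 1 − 0.3 + 0.5) = 1
(p & r) = min(0.3, 0.9) = 0.3
(s -> (p & r)): min(1, 1 − 0.4 + 0.3) = 0.9
((p -> q) -> (s -> (p & r))): min(1, 1 − 1 + 0.9) = 0.9
((~(~q & (s & s)) -> q) -> ((p -> q) -> (s -> (p & r)))): min(1, 1 − 0.9 + 0.9) = 1
(p -> q): min(1, 1 − 0.3 + 0.5) = 1
(p & r) = min(0.3, 0.9) = 0.3
(s -> (p & r)): min(1, 1 − 0.4 + 0.3) = 0.9
((p -> q) -> (s -> (p & r))): min(1, 1 − 1 + 0.9) = 0.9
~q: Łukasiewicz ¬ gives 1 − 0.5 = 0.5
(s & s) = min(0.4, 0.4) = 0.4
(~q & (s & s)) = min(0.5, 0.4) = 0.4
~(~q & (s & s)): Łukasiewicz ¬ gives 1 − 0.4 = 0.6
(~(~q & (s & s)) -> q): min(1, 1 − 0.6 + 0.5) = 0.9
(((p -> q) -> (s -> (p & r))) -> (~(~q & (s & s)) -> q)): min(1, 1 − 0.9 + 0.9) = 1
(((~(~q & (s & s)) -> q) -> ((p -> q) -> (s -> (p & r)))) | (((p -> q) -> (s -> (p & r))) -> (~(~q & (s & s)) -> q))) = max(1, 1) = 1

1.00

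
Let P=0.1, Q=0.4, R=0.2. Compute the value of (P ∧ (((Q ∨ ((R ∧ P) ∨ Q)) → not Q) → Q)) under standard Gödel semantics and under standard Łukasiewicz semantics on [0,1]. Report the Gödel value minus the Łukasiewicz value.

0.00

Gödel evaluation:
  (R ∧ P) = min(0.2, 0.1) = 0.1
  ((R ∧ P) ∨ Q) = max(0.1, 0.4) = 0.4
  (Q ∨ ((R ∧ P) ∨ Q)) = max(0.4, 0.4) = 0.4
  not Q: Gödel ¬ of 0.4 = 0 (operand ≠ 0)
  ((Q ∨ ((R ∧ P) ∨ Q)) → not Q): 0.4 > 0, so result = 0
  (((Q ∨ ((R ∧ P) ∨ Q)) → not Q) → Q): 0 ≤ 0.4, so result = 1
  (P ∧ (((Q ∨ ((R ∧ P) ∨ Q)) → not Q) → Q)) = min(0.1, 1) = 0.1
  Gödel value = 0.1
Łukasiewicz evaluation:
  (R ∧ P) = min(0.2, 0.1) = 0.1
  ((R ∧ P) ∨ Q) = max(0.1, 0.4) = 0.4
  (Q ∨ ((R ∧ P) ∨ Q)) = max(0.4, 0.4) = 0.4
  not Q: Łukasiewicz ¬ gives 1 − 0.4 = 0.6
  ((Q ∨ ((R ∧ P) ∨ Q)) → not Q): min(1, 1 − 0.4 + 0.6) = 1
  (((Q ∨ ((R ∧ P) ∨ Q)) → not Q) → Q): min(1, 1 − 1 + 0.4) = 0.4
  (P ∧ (((Q ∨ ((R ∧ P) ∨ Q)) → not Q) → Q)) = min(0.1, 0.4) = 0.1
  Łukasiewicz value = 0.1
Difference: 0.1 − 0.1 = 0.00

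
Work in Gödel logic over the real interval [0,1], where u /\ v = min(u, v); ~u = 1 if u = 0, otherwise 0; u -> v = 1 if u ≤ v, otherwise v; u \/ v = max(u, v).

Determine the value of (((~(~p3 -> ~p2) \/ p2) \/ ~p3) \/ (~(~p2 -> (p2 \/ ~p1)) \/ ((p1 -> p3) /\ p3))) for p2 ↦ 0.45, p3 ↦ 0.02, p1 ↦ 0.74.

0.45

~p3: Gödel ¬ of 0.02 = 0 (operand ≠ 0)
~p2: Gödel ¬ of 0.45 = 0 (operand ≠ 0)
(~p3 -> ~p2): 0 ≤ 0, so result = 1
~(~p3 -> ~p2): Gödel ¬ of 1 = 0 (operand ≠ 0)
(~(~p3 -> ~p2) \/ p2) = max(0, 0.45) = 0.45
~p3: Gödel ¬ of 0.02 = 0 (operand ≠ 0)
((~(~p3 -> ~p2) \/ p2) \/ ~p3) = max(0.45, 0) = 0.45
~p2: Gödel ¬ of 0.45 = 0 (operand ≠ 0)
~p1: Gödel ¬ of 0.74 = 0 (operand ≠ 0)
(p2 \/ ~p1) = max(0.45, 0) = 0.45
(~p2 -> (p2 \/ ~p1)): 0 ≤ 0.45, so result = 1
~(~p2 -> (p2 \/ ~p1)): Gödel ¬ of 1 = 0 (operand ≠ 0)
(p1 -> p3): 0.74 > 0.02, so result = 0.02
((p1 -> p3) /\ p3) = min(0.02, 0.02) = 0.02
(~(~p2 -> (p2 \/ ~p1)) \/ ((p1 -> p3) /\ p3)) = max(0, 0.02) = 0.02
(((~(~p3 -> ~p2) \/ p2) \/ ~p3) \/ (~(~p2 -> (p2 \/ ~p1)) \/ ((p1 -> p3) /\ p3))) = max(0.45, 0.02) = 0.45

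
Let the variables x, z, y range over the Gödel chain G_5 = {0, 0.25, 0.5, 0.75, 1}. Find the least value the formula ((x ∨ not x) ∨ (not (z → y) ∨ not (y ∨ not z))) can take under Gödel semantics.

The minimum is attained at x = 0.25, z = 0, y = 0:
  not x: Gödel ¬ of 0.25 = 0 (operand ≠ 0)
  (x ∨ not x) = max(0.25, 0) = 0.25
  (z → y): 0 ≤ 0, so result = 1
  not (z → y): Gödel ¬ of 1 = 0 (operand ≠ 0)
  not z: Gödel ¬ of 0 = 1 (operand is 0)
  (y ∨ not z) = max(0, 1) = 1
  not (y ∨ not z): Gödel ¬ of 1 = 0 (operand ≠ 0)
  (not (z → y) ∨ not (y ∨ not z)) = max(0, 0) = 0
  ((x ∨ not x) ∨ (not (z → y) ∨ not (y ∨ not z))) = max(0.25, 0) = 0.25
Checking all 125 assignments confirms none give a value below 0.25.

0.25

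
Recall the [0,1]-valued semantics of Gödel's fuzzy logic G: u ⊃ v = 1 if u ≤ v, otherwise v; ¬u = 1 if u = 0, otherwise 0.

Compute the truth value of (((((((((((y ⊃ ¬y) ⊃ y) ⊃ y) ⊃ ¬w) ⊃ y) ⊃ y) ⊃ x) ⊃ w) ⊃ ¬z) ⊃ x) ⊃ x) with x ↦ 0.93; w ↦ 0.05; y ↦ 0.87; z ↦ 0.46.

¬y: Gödel ¬ of 0.87 = 0 (operand ≠ 0)
(y ⊃ ¬y): 0.87 > 0, so result = 0
((y ⊃ ¬y) ⊃ y): 0 ≤ 0.87, so result = 1
(((y ⊃ ¬y) ⊃ y) ⊃ y): 1 > 0.87, so result = 0.87
¬w: Gödel ¬ of 0.05 = 0 (operand ≠ 0)
((((y ⊃ ¬y) ⊃ y) ⊃ y) ⊃ ¬w): 0.87 > 0, so result = 0
(((((y ⊃ ¬y) ⊃ y) ⊃ y) ⊃ ¬w) ⊃ y): 0 ≤ 0.87, so result = 1
((((((y ⊃ ¬y) ⊃ y) ⊃ y) ⊃ ¬w) ⊃ y) ⊃ y): 1 > 0.87, so result = 0.87
(((((((y ⊃ ¬y) ⊃ y) ⊃ y) ⊃ ¬w) ⊃ y) ⊃ y) ⊃ x): 0.87 ≤ 0.93, so result = 1
((((((((y ⊃ ¬y) ⊃ y) ⊃ y) ⊃ ¬w) ⊃ y) ⊃ y) ⊃ x) ⊃ w): 1 > 0.05, so result = 0.05
¬z: Gödel ¬ of 0.46 = 0 (operand ≠ 0)
(((((((((y ⊃ ¬y) ⊃ y) ⊃ y) ⊃ ¬w) ⊃ y) ⊃ y) ⊃ x) ⊃ w) ⊃ ¬z): 0.05 > 0, so result = 0
((((((((((y ⊃ ¬y) ⊃ y) ⊃ y) ⊃ ¬w) ⊃ y) ⊃ y) ⊃ x) ⊃ w) ⊃ ¬z) ⊃ x): 0 ≤ 0.93, so result = 1
(((((((((((y ⊃ ¬y) ⊃ y) ⊃ y) ⊃ ¬w) ⊃ y) ⊃ y) ⊃ x) ⊃ w) ⊃ ¬z) ⊃ x) ⊃ x): 1 > 0.93, so result = 0.93

0.93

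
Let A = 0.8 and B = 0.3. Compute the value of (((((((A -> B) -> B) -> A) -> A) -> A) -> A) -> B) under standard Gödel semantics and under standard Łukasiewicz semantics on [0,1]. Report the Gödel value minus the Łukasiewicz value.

Gödel evaluation:
  (A -> B): 0.8 > 0.3, so result = 0.3
  ((A -> B) -> B): 0.3 ≤ 0.3, so result = 1
  (((A -> B) -> B) -> A): 1 > 0.8, so result = 0.8
  ((((A -> B) -> B) -> A) -> A): 0.8 ≤ 0.8, so result = 1
  (((((A -> B) -> B) -> A) -> A) -> A): 1 > 0.8, so result = 0.8
  ((((((A -> B) -> B) -> A) -> A) -> A) -> A): 0.8 ≤ 0.8, so result = 1
  (((((((A -> B) -> B) -> A) -> A) -> A) -> A) -> B): 1 > 0.3, so result = 0.3
  Gödel value = 0.3
Łukasiewicz evaluation:
  (A -> B): min(1, 1 − 0.8 + 0.3) = 0.5
  ((A -> B) -> B): min(1, 1 − 0.5 + 0.3) = 0.8
  (((A -> B) -> B) -> A): min(1, 1 − 0.8 + 0.8) = 1
  ((((A -> B) -> B) -> A) -> A): min(1, 1 − 1 + 0.8) = 0.8
  (((((A -> B) -> B) -> A) -> A) -> A): min(1, 1 − 0.8 + 0.8) = 1
  ((((((A -> B) -> B) -> A) -> A) -> A) -> A): min(1, 1 − 1 + 0.8) = 0.8
  (((((((A -> B) -> B) -> A) -> A) -> A) -> A) -> B): min(1, 1 − 0.8 + 0.3) = 0.5
  Łukasiewicz value = 0.5
Difference: 0.3 − 0.5 = -0.20

-0.20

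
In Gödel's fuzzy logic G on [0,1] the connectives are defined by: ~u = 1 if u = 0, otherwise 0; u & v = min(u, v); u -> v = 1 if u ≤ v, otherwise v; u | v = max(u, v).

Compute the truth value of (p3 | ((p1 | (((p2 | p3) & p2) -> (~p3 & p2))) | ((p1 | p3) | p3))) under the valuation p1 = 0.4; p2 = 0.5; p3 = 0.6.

0.60

(p2 | p3) = max(0.5, 0.6) = 0.6
((p2 | p3) & p2) = min(0.6, 0.5) = 0.5
~p3: Gödel ¬ of 0.6 = 0 (operand ≠ 0)
(~p3 & p2) = min(0, 0.5) = 0
(((p2 | p3) & p2) -> (~p3 & p2)): 0.5 > 0, so result = 0
(p1 | (((p2 | p3) & p2) -> (~p3 & p2))) = max(0.4, 0) = 0.4
(p1 | p3) = max(0.4, 0.6) = 0.6
((p1 | p3) | p3) = max(0.6, 0.6) = 0.6
((p1 | (((p2 | p3) & p2) -> (~p3 & p2))) | ((p1 | p3) | p3)) = max(0.4, 0.6) = 0.6
(p3 | ((p1 | (((p2 | p3) & p2) -> (~p3 & p2))) | ((p1 | p3) | p3))) = max(0.6, 0.6) = 0.6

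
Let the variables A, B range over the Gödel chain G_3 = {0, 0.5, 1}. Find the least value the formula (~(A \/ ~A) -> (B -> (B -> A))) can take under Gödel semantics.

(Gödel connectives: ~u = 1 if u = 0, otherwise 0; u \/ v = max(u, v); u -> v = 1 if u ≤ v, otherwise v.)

Every assignment gives 1. For instance at A = 0, B = 0:
  ~A: Gödel ¬ of 0 = 1 (operand is 0)
  (A \/ ~A) = max(0, 1) = 1
  ~(A \/ ~A): Gödel ¬ of 1 = 0 (operand ≠ 0)
  (B -> A): 0 ≤ 0, so result = 1
  (B -> (B -> A)): 0 ≤ 1, so result = 1
  (~(A \/ ~A) -> (B -> (B -> A))): 0 ≤ 1, so result = 1
All 9 assignments give value 1 — the formula is a G_3-tautology.

1.00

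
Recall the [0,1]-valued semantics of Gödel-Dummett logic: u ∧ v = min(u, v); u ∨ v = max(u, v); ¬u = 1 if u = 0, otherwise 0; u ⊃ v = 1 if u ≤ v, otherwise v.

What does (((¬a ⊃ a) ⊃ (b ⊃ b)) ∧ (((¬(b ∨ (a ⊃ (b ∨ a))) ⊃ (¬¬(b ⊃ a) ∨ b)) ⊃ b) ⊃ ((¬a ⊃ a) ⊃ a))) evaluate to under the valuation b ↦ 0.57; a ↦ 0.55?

0.55

¬a: Gödel ¬ of 0.55 = 0 (operand ≠ 0)
(¬a ⊃ a): 0 ≤ 0.55, so result = 1
(b ⊃ b): 0.57 ≤ 0.57, so result = 1
((¬a ⊃ a) ⊃ (b ⊃ b)): 1 ≤ 1, so result = 1
(b ∨ a) = max(0.57, 0.55) = 0.57
(a ⊃ (b ∨ a)): 0.55 ≤ 0.57, so result = 1
(b ∨ (a ⊃ (b ∨ a))) = max(0.57, 1) = 1
¬(b ∨ (a ⊃ (b ∨ a))): Gödel ¬ of 1 = 0 (operand ≠ 0)
(b ⊃ a): 0.57 > 0.55, so result = 0.55
¬(b ⊃ a): Gödel ¬ of 0.55 = 0 (operand ≠ 0)
¬¬(b ⊃ a): Gödel ¬ of 0 = 1 (operand is 0)
(¬¬(b ⊃ a) ∨ b) = max(1, 0.57) = 1
(¬(b ∨ (a ⊃ (b ∨ a))) ⊃ (¬¬(b ⊃ a) ∨ b)): 0 ≤ 1, so result = 1
((¬(b ∨ (a ⊃ (b ∨ a))) ⊃ (¬¬(b ⊃ a) ∨ b)) ⊃ b): 1 > 0.57, so result = 0.57
¬a: Gödel ¬ of 0.55 = 0 (operand ≠ 0)
(¬a ⊃ a): 0 ≤ 0.55, so result = 1
((¬a ⊃ a) ⊃ a): 1 > 0.55, so result = 0.55
(((¬(b ∨ (a ⊃ (b ∨ a))) ⊃ (¬¬(b ⊃ a) ∨ b)) ⊃ b) ⊃ ((¬a ⊃ a) ⊃ a)): 0.57 > 0.55, so result = 0.55
(((¬a ⊃ a) ⊃ (b ⊃ b)) ∧ (((¬(b ∨ (a ⊃ (b ∨ a))) ⊃ (¬¬(b ⊃ a) ∨ b)) ⊃ b) ⊃ ((¬a ⊃ a) ⊃ a))) = min(1, 0.55) = 0.55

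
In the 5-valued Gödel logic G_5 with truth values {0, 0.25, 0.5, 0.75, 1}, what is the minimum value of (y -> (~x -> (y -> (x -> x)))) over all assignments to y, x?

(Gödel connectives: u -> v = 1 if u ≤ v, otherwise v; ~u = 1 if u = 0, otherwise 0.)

1.00

Every assignment gives 1. For instance at y = 0, x = 0:
  ~x: Gödel ¬ of 0 = 1 (operand is 0)
  (x -> x): 0 ≤ 0, so result = 1
  (y -> (x -> x)): 0 ≤ 1, so result = 1
  (~x -> (y -> (x -> x))): 1 ≤ 1, so result = 1
  (y -> (~x -> (y -> (x -> x)))): 0 ≤ 1, so result = 1
All 25 assignments give value 1 — the formula is a G_5-tautology.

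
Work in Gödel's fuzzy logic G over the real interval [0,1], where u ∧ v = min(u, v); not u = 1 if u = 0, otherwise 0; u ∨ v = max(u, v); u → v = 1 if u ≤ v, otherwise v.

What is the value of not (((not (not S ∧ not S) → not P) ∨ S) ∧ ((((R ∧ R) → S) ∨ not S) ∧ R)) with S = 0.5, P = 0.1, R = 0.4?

0.00

not S: Gödel ¬ of 0.5 = 0 (operand ≠ 0)
not S: Gödel ¬ of 0.5 = 0 (operand ≠ 0)
(not S ∧ not S) = min(0, 0) = 0
not (not S ∧ not S): Gödel ¬ of 0 = 1 (operand is 0)
not P: Gödel ¬ of 0.1 = 0 (operand ≠ 0)
(not (not S ∧ not S) → not P): 1 > 0, so result = 0
((not (not S ∧ not S) → not P) ∨ S) = max(0, 0.5) = 0.5
(R ∧ R) = min(0.4, 0.4) = 0.4
((R ∧ R) → S): 0.4 ≤ 0.5, so result = 1
not S: Gödel ¬ of 0.5 = 0 (operand ≠ 0)
(((R ∧ R) → S) ∨ not S) = max(1, 0) = 1
((((R ∧ R) → S) ∨ not S) ∧ R) = min(1, 0.4) = 0.4
(((not (not S ∧ not S) → not P) ∨ S) ∧ ((((R ∧ R) → S) ∨ not S) ∧ R)) = min(0.5, 0.4) = 0.4
not (((not (not S ∧ not S) → not P) ∨ S) ∧ ((((R ∧ R) → S) ∨ not S) ∧ R)): Gödel ¬ of 0.4 = 0 (operand ≠ 0)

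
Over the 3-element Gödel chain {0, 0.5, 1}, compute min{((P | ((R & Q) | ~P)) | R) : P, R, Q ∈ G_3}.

The minimum is attained at P = 0.5, R = 0, Q = 0:
  (R & Q) = min(0, 0) = 0
  ~P: Gödel ¬ of 0.5 = 0 (operand ≠ 0)
  ((R & Q) | ~P) = max(0, 0) = 0
  (P | ((R & Q) | ~P)) = max(0.5, 0) = 0.5
  ((P | ((R & Q) | ~P)) | R) = max(0.5, 0) = 0.5
Checking all 27 assignments confirms none give a value below 0.50.

0.50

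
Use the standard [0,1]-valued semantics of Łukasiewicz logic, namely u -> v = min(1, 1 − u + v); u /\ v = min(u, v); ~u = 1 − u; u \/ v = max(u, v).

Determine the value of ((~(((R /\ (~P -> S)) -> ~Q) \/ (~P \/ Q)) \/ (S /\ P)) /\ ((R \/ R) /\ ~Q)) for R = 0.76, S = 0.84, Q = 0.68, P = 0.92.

0.32

~P: Łukasiewicz ¬ gives 1 − 0.92 = 0.08
(~P -> S): min(1, 1 − 0.08 + 0.84) = 1
(R /\ (~P -> S)) = min(0.76, 1) = 0.76
~Q: Łukasiewicz ¬ gives 1 − 0.68 = 0.32
((R /\ (~P -> S)) -> ~Q): min(1, 1 − 0.76 + 0.32) = 0.56
~P: Łukasiewicz ¬ gives 1 − 0.92 = 0.08
(~P \/ Q) = max(0.08, 0.68) = 0.68
(((R /\ (~P -> S)) -> ~Q) \/ (~P \/ Q)) = max(0.56, 0.68) = 0.68
~(((R /\ (~P -> S)) -> ~Q) \/ (~P \/ Q)): Łukasiewicz ¬ gives 1 − 0.68 = 0.32
(S /\ P) = min(0.84, 0.92) = 0.84
(~(((R /\ (~P -> S)) -> ~Q) \/ (~P \/ Q)) \/ (S /\ P)) = max(0.32, 0.84) = 0.84
(R \/ R) = max(0.76, 0.76) = 0.76
~Q: Łukasiewicz ¬ gives 1 − 0.68 = 0.32
((R \/ R) /\ ~Q) = min(0.76, 0.32) = 0.32
((~(((R /\ (~P -> S)) -> ~Q) \/ (~P \/ Q)) \/ (S /\ P)) /\ ((R \/ R) /\ ~Q)) = min(0.84, 0.32) = 0.32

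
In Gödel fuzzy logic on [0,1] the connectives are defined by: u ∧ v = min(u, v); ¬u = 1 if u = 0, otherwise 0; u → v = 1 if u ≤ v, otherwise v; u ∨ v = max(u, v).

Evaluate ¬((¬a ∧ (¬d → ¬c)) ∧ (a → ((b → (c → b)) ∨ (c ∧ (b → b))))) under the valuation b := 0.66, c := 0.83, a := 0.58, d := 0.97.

1.00

¬a: Gödel ¬ of 0.58 = 0 (operand ≠ 0)
¬d: Gödel ¬ of 0.97 = 0 (operand ≠ 0)
¬c: Gödel ¬ of 0.83 = 0 (operand ≠ 0)
(¬d → ¬c): 0 ≤ 0, so result = 1
(¬a ∧ (¬d → ¬c)) = min(0, 1) = 0
(c → b): 0.83 > 0.66, so result = 0.66
(b → (c → b)): 0.66 ≤ 0.66, so result = 1
(b → b): 0.66 ≤ 0.66, so result = 1
(c ∧ (b → b)) = min(0.83, 1) = 0.83
((b → (c → b)) ∨ (c ∧ (b → b))) = max(1, 0.83) = 1
(a → ((b → (c → b)) ∨ (c ∧ (b → b)))): 0.58 ≤ 1, so result = 1
((¬a ∧ (¬d → ¬c)) ∧ (a → ((b → (c → b)) ∨ (c ∧ (b → b))))) = min(0, 1) = 0
¬((¬a ∧ (¬d → ¬c)) ∧ (a → ((b → (c → b)) ∨ (c ∧ (b → b))))): Gödel ¬ of 0 = 1 (operand is 0)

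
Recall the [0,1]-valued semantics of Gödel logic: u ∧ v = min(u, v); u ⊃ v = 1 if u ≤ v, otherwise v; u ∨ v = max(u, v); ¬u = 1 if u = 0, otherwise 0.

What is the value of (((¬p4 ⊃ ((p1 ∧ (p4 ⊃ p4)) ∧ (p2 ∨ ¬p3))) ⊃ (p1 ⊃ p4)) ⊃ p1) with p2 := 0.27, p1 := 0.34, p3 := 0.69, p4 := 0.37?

¬p4: Gödel ¬ of 0.37 = 0 (operand ≠ 0)
(p4 ⊃ p4): 0.37 ≤ 0.37, so result = 1
(p1 ∧ (p4 ⊃ p4)) = min(0.34, 1) = 0.34
¬p3: Gödel ¬ of 0.69 = 0 (operand ≠ 0)
(p2 ∨ ¬p3) = max(0.27, 0) = 0.27
((p1 ∧ (p4 ⊃ p4)) ∧ (p2 ∨ ¬p3)) = min(0.34, 0.27) = 0.27
(¬p4 ⊃ ((p1 ∧ (p4 ⊃ p4)) ∧ (p2 ∨ ¬p3))): 0 ≤ 0.27, so result = 1
(p1 ⊃ p4): 0.34 ≤ 0.37, so result = 1
((¬p4 ⊃ ((p1 ∧ (p4 ⊃ p4)) ∧ (p2 ∨ ¬p3))) ⊃ (p1 ⊃ p4)): 1 ≤ 1, so result = 1
(((¬p4 ⊃ ((p1 ∧ (p4 ⊃ p4)) ∧ (p2 ∨ ¬p3))) ⊃ (p1 ⊃ p4)) ⊃ p1): 1 > 0.34, so result = 0.34

0.34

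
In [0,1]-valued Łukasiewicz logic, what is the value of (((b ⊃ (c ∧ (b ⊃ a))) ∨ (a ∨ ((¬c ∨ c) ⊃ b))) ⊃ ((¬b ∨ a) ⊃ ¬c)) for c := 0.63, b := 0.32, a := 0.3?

(b ⊃ a): min(1, 1 − 0.32 + 0.3) = 0.98
(c ∧ (b ⊃ a)) = min(0.63, 0.98) = 0.63
(b ⊃ (c ∧ (b ⊃ a))): min(1, 1 − 0.32 + 0.63) = 1
¬c: Łukasiewicz ¬ gives 1 − 0.63 = 0.37
(¬c ∨ c) = max(0.37, 0.63) = 0.63
((¬c ∨ c) ⊃ b): min(1, 1 − 0.63 + 0.32) = 0.69
(a ∨ ((¬c ∨ c) ⊃ b)) = max(0.3, 0.69) = 0.69
((b ⊃ (c ∧ (b ⊃ a))) ∨ (a ∨ ((¬c ∨ c) ⊃ b))) = max(1, 0.69) = 1
¬b: Łukasiewicz ¬ gives 1 − 0.32 = 0.68
(¬b ∨ a) = max(0.68, 0.3) = 0.68
¬c: Łukasiewicz ¬ gives 1 − 0.63 = 0.37
((¬b ∨ a) ⊃ ¬c): min(1, 1 − 0.68 + 0.37) = 0.69
(((b ⊃ (c ∧ (b ⊃ a))) ∨ (a ∨ ((¬c ∨ c) ⊃ b))) ⊃ ((¬b ∨ a) ⊃ ¬c)): min(1, 1 − 1 + 0.69) = 0.69

0.69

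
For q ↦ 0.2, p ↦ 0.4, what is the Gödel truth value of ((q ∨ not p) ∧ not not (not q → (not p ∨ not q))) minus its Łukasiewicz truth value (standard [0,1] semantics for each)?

-0.40

Gödel evaluation:
  not p: Gödel ¬ of 0.4 = 0 (operand ≠ 0)
  (q ∨ not p) = max(0.2, 0) = 0.2
  not q: Gödel ¬ of 0.2 = 0 (operand ≠ 0)
  not p: Gödel ¬ of 0.4 = 0 (operand ≠ 0)
  not q: Gödel ¬ of 0.2 = 0 (operand ≠ 0)
  (not p ∨ not q) = max(0, 0) = 0
  (not q → (not p ∨ not q)): 0 ≤ 0, so result = 1
  not (not q → (not p ∨ not q)): Gödel ¬ of 1 = 0 (operand ≠ 0)
  not not (not q → (not p ∨ not q)): Gödel ¬ of 0 = 1 (operand is 0)
  ((q ∨ not p) ∧ not not (not q → (not p ∨ not q))) = min(0.2, 1) = 0.2
  Gödel value = 0.2
Łukasiewicz evaluation:
  not p: Łukasiewicz ¬ gives 1 − 0.4 = 0.6
  (q ∨ not p) = max(0.2, 0.6) = 0.6
  not q: Łukasiewicz ¬ gives 1 − 0.2 = 0.8
  not p: Łukasiewicz ¬ gives 1 − 0.4 = 0.6
  not q: Łukasiewicz ¬ gives 1 − 0.2 = 0.8
  (not p ∨ not q) = max(0.6, 0.8) = 0.8
  (not q → (not p ∨ not q)): min(1, 1 − 0.8 + 0.8) = 1
  not (not q → (not p ∨ not q)): Łukasiewicz ¬ gives 1 − 1 = 0
  not not (not q → (not p ∨ not q)): Łukasiewicz ¬ gives 1 − 0 = 1
  ((q ∨ not p) ∧ not not (not q → (not p ∨ not q))) = min(0.6, 1) = 0.6
  Łukasiewicz value = 0.6
Difference: 0.2 − 0.6 = -0.40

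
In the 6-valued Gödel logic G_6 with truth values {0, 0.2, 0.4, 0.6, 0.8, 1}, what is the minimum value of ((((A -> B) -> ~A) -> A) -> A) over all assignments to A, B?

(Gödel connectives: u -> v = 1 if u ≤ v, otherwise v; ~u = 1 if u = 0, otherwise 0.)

0.20

The minimum is attained at A = 0.2, B = 0.2:
  (A -> B): 0.2 ≤ 0.2, so result = 1
  ~A: Gödel ¬ of 0.2 = 0 (operand ≠ 0)
  ((A -> B) -> ~A): 1 > 0, so result = 0
  (((A -> B) -> ~A) -> A): 0 ≤ 0.2, so result = 1
  ((((A -> B) -> ~A) -> A) -> A): 1 > 0.2, so result = 0.2
Checking all 36 assignments confirms none give a value below 0.20.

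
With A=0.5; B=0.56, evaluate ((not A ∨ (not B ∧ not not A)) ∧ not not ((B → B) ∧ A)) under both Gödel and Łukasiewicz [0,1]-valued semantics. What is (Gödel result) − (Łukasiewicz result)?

Gödel evaluation:
  not A: Gödel ¬ of 0.5 = 0 (operand ≠ 0)
  not B: Gödel ¬ of 0.56 = 0 (operand ≠ 0)
  not A: Gödel ¬ of 0.5 = 0 (operand ≠ 0)
  not not A: Gödel ¬ of 0 = 1 (operand is 0)
  (not B ∧ not not A) = min(0, 1) = 0
  (not A ∨ (not B ∧ not not A)) = max(0, 0) = 0
  (B → B): 0.56 ≤ 0.56, so result = 1
  ((B → B) ∧ A) = min(1, 0.5) = 0.5
  not ((B → B) ∧ A): Gödel ¬ of 0.5 = 0 (operand ≠ 0)
  not not ((B → B) ∧ A): Gödel ¬ of 0 = 1 (operand is 0)
  ((not A ∨ (not B ∧ not not A)) ∧ not not ((B → B) ∧ A)) = min(0, 1) = 0
  Gödel value = 0
Łukasiewicz evaluation:
  not A: Łukasiewicz ¬ gives 1 − 0.5 = 0.5
  not B: Łukasiewicz ¬ gives 1 − 0.56 = 0.44
  not A: Łukasiewicz ¬ gives 1 − 0.5 = 0.5
  not not A: Łukasiewicz ¬ gives 1 − 0.5 = 0.5
  (not B ∧ not not A) = min(0.44, 0.5) = 0.44
  (not A ∨ (not B ∧ not not A)) = max(0.5, 0.44) = 0.5
  (B → B): min(1, 1 − 0.56 + 0.56) = 1
  ((B → B) ∧ A) = min(1, 0.5) = 0.5
  not ((B → B) ∧ A): Łukasiewicz ¬ gives 1 − 0.5 = 0.5
  not not ((B → B) ∧ A): Łukasiewicz ¬ gives 1 − 0.5 = 0.5
  ((not A ∨ (not B ∧ not not A)) ∧ not not ((B → B) ∧ A)) = min(0.5, 0.5) = 0.5
  Łukasiewicz value = 0.5
Difference: 0 − 0.5 = -0.50

-0.50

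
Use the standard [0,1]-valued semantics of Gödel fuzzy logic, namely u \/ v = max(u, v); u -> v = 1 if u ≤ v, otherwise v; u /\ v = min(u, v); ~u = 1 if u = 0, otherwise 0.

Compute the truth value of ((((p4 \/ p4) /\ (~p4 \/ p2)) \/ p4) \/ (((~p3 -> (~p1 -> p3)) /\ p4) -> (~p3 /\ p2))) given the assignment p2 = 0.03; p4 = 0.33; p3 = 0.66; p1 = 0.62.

(p4 \/ p4) = max(0.33, 0.33) = 0.33
~p4: Gödel ¬ of 0.33 = 0 (operand ≠ 0)
(~p4 \/ p2) = max(0, 0.03) = 0.03
((p4 \/ p4) /\ (~p4 \/ p2)) = min(0.33, 0.03) = 0.03
(((p4 \/ p4) /\ (~p4 \/ p2)) \/ p4) = max(0.03, 0.33) = 0.33
~p3: Gödel ¬ of 0.66 = 0 (operand ≠ 0)
~p1: Gödel ¬ of 0.62 = 0 (operand ≠ 0)
(~p1 -> p3): 0 ≤ 0.66, so result = 1
(~p3 -> (~p1 -> p3)): 0 ≤ 1, so result = 1
((~p3 -> (~p1 -> p3)) /\ p4) = min(1, 0.33) = 0.33
~p3: Gödel ¬ of 0.66 = 0 (operand ≠ 0)
(~p3 /\ p2) = min(0, 0.03) = 0
(((~p3 -> (~p1 -> p3)) /\ p4) -> (~p3 /\ p2)): 0.33 > 0, so result = 0
((((p4 \/ p4) /\ (~p4 \/ p2)) \/ p4) \/ (((~p3 -> (~p1 -> p3)) /\ p4) -> (~p3 /\ p2))) = max(0.33, 0) = 0.33

0.33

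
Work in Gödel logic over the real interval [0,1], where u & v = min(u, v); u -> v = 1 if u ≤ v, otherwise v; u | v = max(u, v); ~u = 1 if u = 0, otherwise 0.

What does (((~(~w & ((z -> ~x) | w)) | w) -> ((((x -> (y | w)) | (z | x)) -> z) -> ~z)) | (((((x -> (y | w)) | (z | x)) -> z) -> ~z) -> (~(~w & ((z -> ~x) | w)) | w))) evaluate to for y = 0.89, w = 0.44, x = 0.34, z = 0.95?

~w: Gödel ¬ of 0.44 = 0 (operand ≠ 0)
~x: Gödel ¬ of 0.34 = 0 (operand ≠ 0)
(z -> ~x): 0.95 > 0, so result = 0
((z -> ~x) | w) = max(0, 0.44) = 0.44
(~w & ((z -> ~x) | w)) = min(0, 0.44) = 0
~(~w & ((z -> ~x) | w)): Gödel ¬ of 0 = 1 (operand is 0)
(~(~w & ((z -> ~x) | w)) | w) = max(1, 0.44) = 1
(y | w) = max(0.89, 0.44) = 0.89
(x -> (y | w)): 0.34 ≤ 0.89, so result = 1
(z | x) = max(0.95, 0.34) = 0.95
((x -> (y | w)) | (z | x)) = max(1, 0.95) = 1
(((x -> (y | w)) | (z | x)) -> z): 1 > 0.95, so result = 0.95
~z: Gödel ¬ of 0.95 = 0 (operand ≠ 0)
((((x -> (y | w)) | (z | x)) -> z) -> ~z): 0.95 > 0, so result = 0
((~(~w & ((z -> ~x) | w)) | w) -> ((((x -> (y | w)) | (z | x)) -> z) -> ~z)): 1 > 0, so result = 0
(y | w) = max(0.89, 0.44) = 0.89
(x -> (y | w)): 0.34 ≤ 0.89, so result = 1
(z | x) = max(0.95, 0.34) = 0.95
((x -> (y | w)) | (z | x)) = max(1, 0.95) = 1
(((x -> (y | w)) | (z | x)) -> z): 1 > 0.95, so result = 0.95
~z: Gödel ¬ of 0.95 = 0 (operand ≠ 0)
((((x -> (y | w)) | (z | x)) -> z) -> ~z): 0.95 > 0, so result = 0
~w: Gödel ¬ of 0.44 = 0 (operand ≠ 0)
~x: Gödel ¬ of 0.34 = 0 (operand ≠ 0)
(z -> ~x): 0.95 > 0, so result = 0
((z -> ~x) | w) = max(0, 0.44) = 0.44
(~w & ((z -> ~x) | w)) = min(0, 0.44) = 0
~(~w & ((z -> ~x) | w)): Gödel ¬ of 0 = 1 (operand is 0)
(~(~w & ((z -> ~x) | w)) | w) = max(1, 0.44) = 1
(((((x -> (y | w)) | (z | x)) -> z) -> ~z) -> (~(~w & ((z -> ~x) | w)) | w)): 0 ≤ 1, so result = 1
(((~(~w & ((z -> ~x) | w)) | w) -> ((((x -> (y | w)) | (z | x)) -> z) -> ~z)) | (((((x -> (y | w)) | (z | x)) -> z) -> ~z) -> (~(~w & ((z -> ~x) | w)) | w))) = max(0, 1) = 1

1.00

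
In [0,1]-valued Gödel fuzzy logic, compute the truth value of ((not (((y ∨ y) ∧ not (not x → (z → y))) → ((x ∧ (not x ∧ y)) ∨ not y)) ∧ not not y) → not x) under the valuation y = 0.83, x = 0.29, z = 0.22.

1.00

(y ∨ y) = max(0.83, 0.83) = 0.83
not x: Gödel ¬ of 0.29 = 0 (operand ≠ 0)
(z → y): 0.22 ≤ 0.83, so result = 1
(not x → (z → y)): 0 ≤ 1, so result = 1
not (not x → (z → y)): Gödel ¬ of 1 = 0 (operand ≠ 0)
((y ∨ y) ∧ not (not x → (z → y))) = min(0.83, 0) = 0
not x: Gödel ¬ of 0.29 = 0 (operand ≠ 0)
(not x ∧ y) = min(0, 0.83) = 0
(x ∧ (not x ∧ y)) = min(0.29, 0) = 0
not y: Gödel ¬ of 0.83 = 0 (operand ≠ 0)
((x ∧ (not x ∧ y)) ∨ not y) = max(0, 0) = 0
(((y ∨ y) ∧ not (not x → (z → y))) → ((x ∧ (not x ∧ y)) ∨ not y)): 0 ≤ 0, so result = 1
not (((y ∨ y) ∧ not (not x → (z → y))) → ((x ∧ (not x ∧ y)) ∨ not y)): Gödel ¬ of 1 = 0 (operand ≠ 0)
not y: Gödel ¬ of 0.83 = 0 (operand ≠ 0)
not not y: Gödel ¬ of 0 = 1 (operand is 0)
(not (((y ∨ y) ∧ not (not x → (z → y))) → ((x ∧ (not x ∧ y)) ∨ not y)) ∧ not not y) = min(0, 1) = 0
not x: Gödel ¬ of 0.29 = 0 (operand ≠ 0)
((not (((y ∨ y) ∧ not (not x → (z → y))) → ((x ∧ (not x ∧ y)) ∨ not y)) ∧ not not y) → not x): 0 ≤ 0, so result = 1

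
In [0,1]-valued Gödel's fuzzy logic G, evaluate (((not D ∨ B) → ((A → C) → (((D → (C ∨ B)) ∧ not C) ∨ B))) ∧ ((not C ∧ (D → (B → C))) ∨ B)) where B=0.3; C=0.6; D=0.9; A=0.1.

not D: Gödel ¬ of 0.9 = 0 (operand ≠ 0)
(not D ∨ B) = max(0, 0.3) = 0.3
(A → C): 0.1 ≤ 0.6, so result = 1
(C ∨ B) = max(0.6, 0.3) = 0.6
(D → (C ∨ B)): 0.9 > 0.6, so result = 0.6
not C: Gödel ¬ of 0.6 = 0 (operand ≠ 0)
((D → (C ∨ B)) ∧ not C) = min(0.6, 0) = 0
(((D → (C ∨ B)) ∧ not C) ∨ B) = max(0, 0.3) = 0.3
((A → C) → (((D → (C ∨ B)) ∧ not C) ∨ B)): 1 > 0.3, so result = 0.3
((not D ∨ B) → ((A → C) → (((D → (C ∨ B)) ∧ not C) ∨ B))): 0.3 ≤ 0.3, so result = 1
not C: Gödel ¬ of 0.6 = 0 (operand ≠ 0)
(B → C): 0.3 ≤ 0.6, so result = 1
(D → (B → C)): 0.9 ≤ 1, so result = 1
(not C ∧ (D → (B → C))) = min(0, 1) = 0
((not C ∧ (D → (B → C))) ∨ B) = max(0, 0.3) = 0.3
(((not D ∨ B) → ((A → C) → (((D → (C ∨ B)) ∧ not C) ∨ B))) ∧ ((not C ∧ (D → (B → C))) ∨ B)) = min(1, 0.3) = 0.3

0.30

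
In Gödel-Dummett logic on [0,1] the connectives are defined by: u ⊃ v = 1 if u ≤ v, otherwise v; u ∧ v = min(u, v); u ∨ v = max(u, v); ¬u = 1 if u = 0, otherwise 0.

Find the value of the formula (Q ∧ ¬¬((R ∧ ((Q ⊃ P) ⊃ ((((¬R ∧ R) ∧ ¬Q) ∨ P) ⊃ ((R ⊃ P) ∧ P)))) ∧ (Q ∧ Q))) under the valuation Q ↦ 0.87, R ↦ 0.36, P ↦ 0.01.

0.87

(Q ⊃ P): 0.87 > 0.01, so result = 0.01
¬R: Gödel ¬ of 0.36 = 0 (operand ≠ 0)
(¬R ∧ R) = min(0, 0.36) = 0
¬Q: Gödel ¬ of 0.87 = 0 (operand ≠ 0)
((¬R ∧ R) ∧ ¬Q) = min(0, 0) = 0
(((¬R ∧ R) ∧ ¬Q) ∨ P) = max(0, 0.01) = 0.01
(R ⊃ P): 0.36 > 0.01, so result = 0.01
((R ⊃ P) ∧ P) = min(0.01, 0.01) = 0.01
((((¬R ∧ R) ∧ ¬Q) ∨ P) ⊃ ((R ⊃ P) ∧ P)): 0.01 ≤ 0.01, so result = 1
((Q ⊃ P) ⊃ ((((¬R ∧ R) ∧ ¬Q) ∨ P) ⊃ ((R ⊃ P) ∧ P))): 0.01 ≤ 1, so result = 1
(R ∧ ((Q ⊃ P) ⊃ ((((¬R ∧ R) ∧ ¬Q) ∨ P) ⊃ ((R ⊃ P) ∧ P)))) = min(0.36, 1) = 0.36
(Q ∧ Q) = min(0.87, 0.87) = 0.87
((R ∧ ((Q ⊃ P) ⊃ ((((¬R ∧ R) ∧ ¬Q) ∨ P) ⊃ ((R ⊃ P) ∧ P)))) ∧ (Q ∧ Q)) = min(0.36, 0.87) = 0.36
¬((R ∧ ((Q ⊃ P) ⊃ ((((¬R ∧ R) ∧ ¬Q) ∨ P) ⊃ ((R ⊃ P) ∧ P)))) ∧ (Q ∧ Q)): Gödel ¬ of 0.36 = 0 (operand ≠ 0)
¬¬((R ∧ ((Q ⊃ P) ⊃ ((((¬R ∧ R) ∧ ¬Q) ∨ P) ⊃ ((R ⊃ P) ∧ P)))) ∧ (Q ∧ Q)): Gödel ¬ of 0 = 1 (operand is 0)
(Q ∧ ¬¬((R ∧ ((Q ⊃ P) ⊃ ((((¬R ∧ R) ∧ ¬Q) ∨ P) ⊃ ((R ⊃ P) ∧ P)))) ∧ (Q ∧ Q))) = min(0.87, 1) = 0.87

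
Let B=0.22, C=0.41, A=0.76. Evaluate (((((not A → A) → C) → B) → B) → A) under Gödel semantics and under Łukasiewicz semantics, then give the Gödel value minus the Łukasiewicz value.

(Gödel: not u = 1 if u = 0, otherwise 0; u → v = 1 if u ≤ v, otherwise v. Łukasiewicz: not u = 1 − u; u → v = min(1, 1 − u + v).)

-0.24

Gödel evaluation:
  not A: Gödel ¬ of 0.76 = 0 (operand ≠ 0)
  (not A → A): 0 ≤ 0.76, so result = 1
  ((not A → A) → C): 1 > 0.41, so result = 0.41
  (((not A → A) → C) → B): 0.41 > 0.22, so result = 0.22
  ((((not A → A) → C) → B) → B): 0.22 ≤ 0.22, so result = 1
  (((((not A → A) → C) → B) → B) → A): 1 > 0.76, so result = 0.76
  Gödel value = 0.76
Łukasiewicz evaluation:
  not A: Łukasiewicz ¬ gives 1 − 0.76 = 0.24
  (not A → A): min(1, 1 − 0.24 + 0.76) = 1
  ((not A → A) → C): min(1, 1 − 1 + 0.41) = 0.41
  (((not A → A) → C) → B): min(1, 1 − 0.41 + 0.22) = 0.81
  ((((not A → A) → C) → B) → B): min(1, 1 − 0.81 + 0.22) = 0.41
  (((((not A → A) → C) → B) → B) → A): min(1, 1 − 0.41 + 0.76) = 1
  Łukasiewicz value = 1
Difference: 0.76 − 1 = -0.24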